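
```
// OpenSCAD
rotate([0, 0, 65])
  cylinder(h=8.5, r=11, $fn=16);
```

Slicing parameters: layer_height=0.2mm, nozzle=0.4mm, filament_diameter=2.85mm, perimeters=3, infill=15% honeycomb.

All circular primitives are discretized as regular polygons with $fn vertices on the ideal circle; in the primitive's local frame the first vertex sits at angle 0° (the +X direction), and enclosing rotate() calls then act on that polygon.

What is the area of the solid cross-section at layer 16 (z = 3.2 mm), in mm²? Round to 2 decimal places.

370.44 mm²

At z = 3.2 mm: the cylinder: section is a regular 16-gon, circumradius r=11 (area = (16/2)·11.000²·sin(360°/16) = 370.44 mm²); (rotated 65° about Z; rotation is an isometry so areas/perimeters/island counts are preserved). Overall, the cross-section is a single solid region. Net area = 370.44 mm².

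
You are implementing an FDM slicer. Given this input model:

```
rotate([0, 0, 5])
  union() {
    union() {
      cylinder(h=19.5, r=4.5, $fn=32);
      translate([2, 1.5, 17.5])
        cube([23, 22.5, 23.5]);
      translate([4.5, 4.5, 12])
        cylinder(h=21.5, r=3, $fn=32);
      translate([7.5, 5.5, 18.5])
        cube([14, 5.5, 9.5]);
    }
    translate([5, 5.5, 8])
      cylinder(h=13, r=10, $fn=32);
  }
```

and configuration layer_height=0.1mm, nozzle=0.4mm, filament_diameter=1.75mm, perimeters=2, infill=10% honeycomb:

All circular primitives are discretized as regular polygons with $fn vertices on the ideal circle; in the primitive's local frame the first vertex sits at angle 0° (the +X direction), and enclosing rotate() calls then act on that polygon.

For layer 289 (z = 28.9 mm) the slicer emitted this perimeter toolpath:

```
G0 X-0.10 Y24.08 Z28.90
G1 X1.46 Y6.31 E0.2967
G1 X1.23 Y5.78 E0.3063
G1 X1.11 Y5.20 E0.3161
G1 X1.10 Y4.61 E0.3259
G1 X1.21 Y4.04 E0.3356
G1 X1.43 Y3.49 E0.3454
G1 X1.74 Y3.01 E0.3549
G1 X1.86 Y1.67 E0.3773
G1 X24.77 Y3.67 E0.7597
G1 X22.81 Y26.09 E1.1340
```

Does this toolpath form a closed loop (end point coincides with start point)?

Start point (G0): (-0.10, 24.08). End point (last G1): the path does not return to the start — open.

no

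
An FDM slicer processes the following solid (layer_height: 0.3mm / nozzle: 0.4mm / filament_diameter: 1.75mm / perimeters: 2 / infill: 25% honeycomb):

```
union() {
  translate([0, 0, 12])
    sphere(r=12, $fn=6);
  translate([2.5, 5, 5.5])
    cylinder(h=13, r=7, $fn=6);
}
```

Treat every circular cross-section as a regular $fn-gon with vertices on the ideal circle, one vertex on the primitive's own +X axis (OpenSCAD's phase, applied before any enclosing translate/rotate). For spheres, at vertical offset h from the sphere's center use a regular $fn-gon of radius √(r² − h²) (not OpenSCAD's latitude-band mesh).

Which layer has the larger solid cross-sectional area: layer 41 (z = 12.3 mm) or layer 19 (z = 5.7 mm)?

layer 41 (z = 12.3 mm)

Layer 41 (z = 12.3): the r=12 sphere contributes a regular 6-gon of circumradius √(12²−0.3²) = 11.996 (area = (6/2)·11.996²·sin(360°/6) = 373.89 mm²); the r=7 cylinder at (2.5, 5) contributes a regular 6-gon of circumradius 7 (area = (6/2)·7.000²·sin(360°/6) = 127.31 mm²); Merging all regions: the regions partially overlap — summed areas 501.19 mm² minus the doubly-counted overlap 120.16 mm² gives 381.03 mm² — area = 381.03 mm². So its area = 381.03 mm². Layer 19 (z = 5.7): the r=12 sphere contributes a regular 6-gon of circumradius √(12²−6.3²) = 10.213 (area = (6/2)·10.213²·sin(360°/6) = 271.01 mm²); the cylinder at (2.5, 5): section is a regular 6-gon, circumradius r=7 (area = (6/2)·7.000²·sin(360°/6) = 127.31 mm²); Taking the union: the regions partially overlap — summed areas 398.31 mm² minus the doubly-counted overlap 98.54 mm² gives 299.77 mm² — area = 299.77 mm². So its area = 299.77 mm². Layer 41 is larger (381.03 vs 299.77 mm²).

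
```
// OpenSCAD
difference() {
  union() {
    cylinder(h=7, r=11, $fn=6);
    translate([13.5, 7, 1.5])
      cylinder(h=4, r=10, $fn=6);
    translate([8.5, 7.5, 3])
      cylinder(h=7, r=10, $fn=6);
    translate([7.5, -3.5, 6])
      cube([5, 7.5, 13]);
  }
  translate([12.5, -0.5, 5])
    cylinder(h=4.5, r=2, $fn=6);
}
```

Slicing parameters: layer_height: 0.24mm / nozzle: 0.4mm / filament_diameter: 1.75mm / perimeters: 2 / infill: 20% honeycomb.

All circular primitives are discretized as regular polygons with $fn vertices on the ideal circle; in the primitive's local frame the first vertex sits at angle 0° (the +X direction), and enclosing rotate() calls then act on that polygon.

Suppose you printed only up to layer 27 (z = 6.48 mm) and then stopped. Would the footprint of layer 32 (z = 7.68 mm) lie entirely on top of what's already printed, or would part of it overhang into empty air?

entirely on top

Compare the two slices. At z = 6.48: the r=11 cylinder contributes a regular 6-gon of circumradius 11 (area = (6/2)·11.000²·sin(360°/6) = 314.37 mm²); the cylinder at (13.5, 7) is not intersected at this z (z outside [1.5, 5.5]); the r=10 cylinder at (8.5, 7.5) contributes a regular 6-gon of circumradius 10 (area = (6/2)·10.000²·sin(360°/6) = 259.81 mm²); the cube at (7.5, -3.5) is present — its section is the full 5×7.5 rectangle (area 37.50 mm²); Merging all regions: the regions partially overlap — summed areas 611.67 mm² minus the doubly-counted overlap 115.00 mm² gives 496.67 mm² — area = 496.67 mm²; the r=2 cylinder at (12.5, -0.5) gives a regular 6-gon of circumradius 2 (constant along its height) (area = (6/2)·2.000²·sin(360°/6) = 10.39 mm²); After the difference (first − rest): starting from that combined region (496.67 mm²), the r=2 cylinder at (12.5, -0.5) partially overlaps it — only the 8.41 mm² overlap (of its 10.39 mm²) is removed, clipping the outline — area = 488.26 mm². At z = 7.68: the cylinder does not reach this height (z outside [0, 7]); the cylinder at (13.5, 7) is absent (z outside [1.5, 5.5]); the cylinder at (8.5, 7.5): section is a regular 6-gon, circumradius r=10 (area = (6/2)·10.000²·sin(360°/6) = 259.81 mm²); the 5×7.5 cube at (7.5, -3.5) contributes its full rectangle (area 37.50 mm²); Taking the union: the regions partially overlap — summed areas 297.31 mm² minus the doubly-counted overlap 25.80 mm² gives 271.51 mm² — area = 271.51 mm²; the cylinder at (12.5, -0.5): section is a regular 6-gon, circumradius r=2 (area = (6/2)·2.000²·sin(360°/6) = 10.39 mm²); Taking the first minus the rest: starting from that combined region (271.51 mm²), the r=2 cylinder at (12.5, -0.5) partially overlaps it — only the 8.41 mm² overlap (of its 10.39 mm²) is removed, clipping the outline — area = 263.09 mm². Checking containment: the cross-section at z = 7.68 is a subset of the cross-section at z = 6.48.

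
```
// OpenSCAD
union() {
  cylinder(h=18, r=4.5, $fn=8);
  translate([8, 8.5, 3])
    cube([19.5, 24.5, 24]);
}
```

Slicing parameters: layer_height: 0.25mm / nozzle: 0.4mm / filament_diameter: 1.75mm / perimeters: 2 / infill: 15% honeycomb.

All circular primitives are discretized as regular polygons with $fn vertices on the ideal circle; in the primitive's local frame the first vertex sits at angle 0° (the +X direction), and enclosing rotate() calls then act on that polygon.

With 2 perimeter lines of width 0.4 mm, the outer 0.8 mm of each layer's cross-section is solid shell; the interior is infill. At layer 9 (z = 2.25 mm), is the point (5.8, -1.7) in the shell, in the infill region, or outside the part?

At z = 2.25 mm: the cylinder: section is a regular 8-gon, circumradius r=4.5; the cube at (8, 8.5) is absent (z outside [3, 27]); Merging all regions: only the r=4.5 cylinder is present, so the union is just that shape — 1 connected region. Overall, the cross-section is a single solid region. The nearest boundary edge runs (3.18, -3.18)→(4.50, 0.00); distance from the point to it = 1.85 mm. The point is not inside any of the regions above, so it lies outside the cross-section (1.85 mm from the nearest boundary).

outside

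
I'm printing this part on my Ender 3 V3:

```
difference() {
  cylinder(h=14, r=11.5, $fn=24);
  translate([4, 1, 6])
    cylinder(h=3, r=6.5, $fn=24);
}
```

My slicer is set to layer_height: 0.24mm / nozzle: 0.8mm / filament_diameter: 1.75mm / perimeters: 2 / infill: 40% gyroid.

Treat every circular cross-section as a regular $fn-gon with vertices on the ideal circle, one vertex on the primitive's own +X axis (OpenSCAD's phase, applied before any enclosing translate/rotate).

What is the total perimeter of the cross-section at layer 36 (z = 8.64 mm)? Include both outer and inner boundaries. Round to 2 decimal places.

112.77 mm

At z = 8.64 mm: the r=11.5 cylinder gives a regular 24-gon of circumradius 11.5 (constant along its height) (perimeter = 2·24·11.500·sin(180°/24) = 72.05 mm); the cylinder at (4, 1): section is a regular 24-gon, circumradius r=6.5 (perimeter = 2·24·6.500·sin(180°/24) = 40.72 mm); Taking the first minus the rest: starting from the r=11.5 cylinder, the r=6.5 cylinder at (4, 1) lies wholly inside it (removes its full 131.22 mm² and its 40.72 mm outline becomes a hole wall) — boundary (outer + 1 inner loop) = 112.77 mm. Overall, the cross-section is one region with 1 hole. Total boundary length (outer + inner) = 112.77 mm.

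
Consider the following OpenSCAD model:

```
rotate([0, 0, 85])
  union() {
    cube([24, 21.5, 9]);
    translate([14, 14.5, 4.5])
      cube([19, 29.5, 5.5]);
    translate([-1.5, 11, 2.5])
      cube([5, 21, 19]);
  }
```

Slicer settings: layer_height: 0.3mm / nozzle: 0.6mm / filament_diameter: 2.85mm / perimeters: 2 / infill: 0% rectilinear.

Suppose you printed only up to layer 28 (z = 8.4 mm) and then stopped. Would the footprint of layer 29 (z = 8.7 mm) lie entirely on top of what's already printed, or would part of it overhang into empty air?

Compare the two slices. At z = 8.4: the 24×21.5 cube contributes its full rectangle (area 516.00 mm²); the cube at (14, 14.5) (footprint 19×29.5) is included at this height (area 560.50 mm²); the cube at (-1.5, 11) (footprint 5×21) is included at this height (area 105.00 mm²); Combining (union): the regions partially overlap — summed areas 1181.50 mm² minus the doubly-counted overlap 106.75 mm² gives 1074.75 mm² — area = 1074.75 mm²; (rotated 85° about Z; rotation is an isometry so areas/perimeters/island counts are preserved). At z = 8.7: the cube (footprint 24×21.5) is included at this height (area 516.00 mm²); the cube at (14, 14.5) is present — its section is the full 19×29.5 rectangle (area 560.50 mm²); the 5×21 cube at (-1.5, 11) contributes its full rectangle (area 105.00 mm²); Merging all regions: the regions partially overlap — summed areas 1181.50 mm² minus the doubly-counted overlap 106.75 mm² gives 1074.75 mm² — area = 1074.75 mm²; (rotated 85° about Z; rotation is an isometry so areas/perimeters/island counts are preserved). Checking containment: the cross-section at z = 8.7 is a subset of the cross-section at z = 8.4.

entirely on top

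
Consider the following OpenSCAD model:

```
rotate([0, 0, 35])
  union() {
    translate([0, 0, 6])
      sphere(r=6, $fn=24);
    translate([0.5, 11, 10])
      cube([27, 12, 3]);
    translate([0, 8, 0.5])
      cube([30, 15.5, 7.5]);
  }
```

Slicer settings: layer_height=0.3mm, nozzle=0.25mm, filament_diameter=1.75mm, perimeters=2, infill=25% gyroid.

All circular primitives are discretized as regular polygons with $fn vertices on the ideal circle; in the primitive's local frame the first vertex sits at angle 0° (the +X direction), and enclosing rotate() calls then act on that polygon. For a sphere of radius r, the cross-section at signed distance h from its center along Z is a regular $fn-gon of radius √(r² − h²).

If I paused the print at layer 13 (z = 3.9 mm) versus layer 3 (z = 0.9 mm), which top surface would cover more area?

Layer 13 (z = 3.9): the r=6 sphere slices to a regular 24-gon of circumradius 5.620 (√(r²−h²) with h=2.1 from center) (area = (24/2)·5.620²·sin(360°/24) = 98.11 mm²); the cube at (0.5, 11) does not reach this height (z outside [10, 13]); the cube at (0, 8) is present — its section is the full 30×15.5 rectangle (area 465.00 mm²); Taking the union: the 2 present regions are separate (no shared area or edge), so areas and boundary lengths simply add and each stays a separate island — area = 563.11 mm²; (rotated 35° about Z; rotation is an isometry so areas/perimeters/island counts are preserved). So its area = 563.11 mm². Layer 3 (z = 0.9): the r=6 sphere slices to a regular 24-gon of circumradius 3.161 (√(r²−h²) with h=5.1 from center) (area = (24/2)·3.161²·sin(360°/24) = 31.03 mm²); the cube at (0.5, 11) is absent (z outside [10, 13]); the cube at (0, 8) is present — its section is the full 30×15.5 rectangle (area 465.00 mm²); Merging all regions: the 2 present regions are separate (no shared area or edge), so areas and boundary lengths simply add and each stays a separate island — area = 496.03 mm²; (rotated 35° about Z; rotation is an isometry so areas/perimeters/island counts are preserved). So its area = 496.03 mm². Layer 13 is larger (563.11 vs 496.03 mm²).

layer 13 (z = 3.9 mm)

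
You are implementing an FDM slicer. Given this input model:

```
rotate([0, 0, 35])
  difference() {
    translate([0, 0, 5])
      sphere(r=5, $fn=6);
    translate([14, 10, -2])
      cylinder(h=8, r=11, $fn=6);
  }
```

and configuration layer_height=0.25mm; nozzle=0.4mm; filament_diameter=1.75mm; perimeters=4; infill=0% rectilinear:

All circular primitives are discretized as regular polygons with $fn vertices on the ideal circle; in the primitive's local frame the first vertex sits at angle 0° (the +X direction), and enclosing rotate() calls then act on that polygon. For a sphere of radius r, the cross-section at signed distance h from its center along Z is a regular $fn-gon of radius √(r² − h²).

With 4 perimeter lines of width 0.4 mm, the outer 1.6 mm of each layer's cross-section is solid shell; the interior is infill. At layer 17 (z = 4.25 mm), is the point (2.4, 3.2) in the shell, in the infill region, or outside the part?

At z = 4.25 mm: the r=5 sphere slices to a regular 6-gon of circumradius 4.943 (√(r²−h²) with h=0.75 from center); the r=11 cylinder at (14, 10) contributes a regular 6-gon of circumradius 11; After the difference (first − rest): starting from the r=5 sphere, the r=11 cylinder at (14, 10) misses the remaining region (no effect) — 1 connected region; (rotated 35° about Z; rotation is an isometry so areas/perimeters/island counts are preserved). Overall, the cross-section is a single solid region. Undo the 35° rotation: the query point maps to (3.801, 1.245) in the un-rotated model frame. The nearest boundary edge runs (2.47, 4.28)→(4.94, 0.00); distance from the point to it = 0.37 mm. The point is inside the cross-section, 0.37 mm from the nearest boundary — within the 1.6 mm shell band (4 × 0.4).

shell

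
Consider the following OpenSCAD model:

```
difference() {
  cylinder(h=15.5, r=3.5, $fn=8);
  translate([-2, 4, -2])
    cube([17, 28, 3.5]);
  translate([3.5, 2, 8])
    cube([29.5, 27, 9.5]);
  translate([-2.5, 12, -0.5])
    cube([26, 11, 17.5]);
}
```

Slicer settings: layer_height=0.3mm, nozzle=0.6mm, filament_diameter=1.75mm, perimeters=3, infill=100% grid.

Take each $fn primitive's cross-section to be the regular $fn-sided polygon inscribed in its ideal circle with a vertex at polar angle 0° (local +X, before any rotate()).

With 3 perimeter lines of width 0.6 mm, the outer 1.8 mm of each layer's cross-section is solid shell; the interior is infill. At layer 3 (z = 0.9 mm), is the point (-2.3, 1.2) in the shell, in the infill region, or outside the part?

shell

At z = 0.9 mm: the r=3.5 cylinder gives a regular 8-gon of circumradius 3.5 (constant along its height); the cube at (-2, 4) (footprint 17×28) is included at this height; the cube at (3.5, 2) is absent (z outside [8, 17.5]); the 26×11 cube at (-2.5, 12) contributes its full rectangle; Taking the first minus the rest: starting from the r=3.5 cylinder, the 17×28 cube at (-2, 4) misses the remaining region (no effect); the 26×11 cube at (-2.5, 12) misses the remaining region (no effect) — 1 connected region. Overall, the cross-section is a single solid region. The nearest boundary edge runs (-3.50, 0.00)→(-2.47, 2.47); distance from the point to it = 0.65 mm. The point is inside the cross-section, 0.65 mm from the nearest boundary — within the 1.8 mm shell band (3 × 0.6).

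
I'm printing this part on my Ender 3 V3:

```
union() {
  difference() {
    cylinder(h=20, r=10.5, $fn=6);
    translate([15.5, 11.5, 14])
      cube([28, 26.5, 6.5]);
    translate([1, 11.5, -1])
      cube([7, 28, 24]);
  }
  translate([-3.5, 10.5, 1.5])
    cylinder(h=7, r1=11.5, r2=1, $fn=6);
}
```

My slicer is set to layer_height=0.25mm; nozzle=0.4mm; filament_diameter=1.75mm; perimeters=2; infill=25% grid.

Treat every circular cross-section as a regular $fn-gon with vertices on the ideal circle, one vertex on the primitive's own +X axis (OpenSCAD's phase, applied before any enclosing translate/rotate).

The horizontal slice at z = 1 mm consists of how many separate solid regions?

1

At z = 1 mm: the r=10.5 cylinder gives a regular 6-gon of circumradius 10.5 (constant along its height); the cube at (15.5, 11.5) is absent (z outside [14, 20.5]); the cube at (1, 11.5) (footprint 7×28) is included at this height; Subtracting the remaining from the first: starting from the r=10.5 cylinder, the 7×28 cube at (1, 11.5) misses the remaining region (no effect) — 1 connected region; the cone at (-3.5, 10.5) is absent (z outside [1.5, 8.5]); Combining (union): only that combined region is present, so the union is just that shape — 1 connected region. The result has 1 disconnected region.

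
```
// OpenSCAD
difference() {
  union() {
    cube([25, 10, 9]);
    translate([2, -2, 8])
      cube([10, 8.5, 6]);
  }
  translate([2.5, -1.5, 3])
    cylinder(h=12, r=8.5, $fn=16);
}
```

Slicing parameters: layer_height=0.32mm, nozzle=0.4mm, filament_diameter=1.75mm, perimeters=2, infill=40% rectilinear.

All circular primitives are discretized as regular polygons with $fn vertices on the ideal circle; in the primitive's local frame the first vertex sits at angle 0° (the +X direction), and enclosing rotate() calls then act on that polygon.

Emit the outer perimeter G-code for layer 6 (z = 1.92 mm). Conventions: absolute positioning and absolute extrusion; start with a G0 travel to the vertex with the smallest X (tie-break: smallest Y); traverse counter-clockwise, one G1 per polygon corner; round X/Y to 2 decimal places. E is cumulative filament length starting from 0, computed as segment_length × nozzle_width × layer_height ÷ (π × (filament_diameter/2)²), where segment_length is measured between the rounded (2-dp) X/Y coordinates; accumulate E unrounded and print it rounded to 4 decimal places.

G0 X0.00 Y0.00 Z1.92
G1 X25.00 Y0.00 E1.3304
G1 X25.00 Y10.00 E1.8626
G1 X0.00 Y10.00 E3.1930
G1 X0.00 Y0.00 E3.7251

At z = 1.92 mm: the cube (footprint 25×10) is included at this height; the cube at (2, -2) is not intersected at this z (z outside [8, 14]); Merging all regions: only the 25×10 cube is present, so the union is just that shape — 1 connected region; the cylinder at (2.5, -1.5) is absent (z outside [3, 15]); Taking the first minus the rest: none of the subtracted shapes is present at this height, so that combined region is unchanged — 1 connected region. The outline is a single polygon with 4 vertices. Extrusion per mm of travel: 0.4 × 0.32 / (π × 0.875²) = 0.053216. Accumulating E over each segment gives final E = 3.7251.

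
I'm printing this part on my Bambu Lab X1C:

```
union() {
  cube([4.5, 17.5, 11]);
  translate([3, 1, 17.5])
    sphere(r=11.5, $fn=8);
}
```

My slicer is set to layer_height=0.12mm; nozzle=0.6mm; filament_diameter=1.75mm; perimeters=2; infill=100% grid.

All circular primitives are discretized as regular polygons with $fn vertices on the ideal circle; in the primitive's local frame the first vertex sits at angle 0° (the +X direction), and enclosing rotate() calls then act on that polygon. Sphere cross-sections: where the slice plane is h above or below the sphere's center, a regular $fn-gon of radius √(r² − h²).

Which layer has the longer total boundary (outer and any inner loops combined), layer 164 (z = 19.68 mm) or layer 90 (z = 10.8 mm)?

Layer 164 (z = 19.68): the cube is absent (z outside [0, 11]); the sphere at (3, 1): section is a regular 8-gon, circumradius = √(r²−h²) = √(11.5²−2.18²) = 11.291 (perimeter = 2·8·11.291·sin(180°/8) = 69.14 mm); Merging all regions: only the r=11.5 sphere at (3, 1) is present, so the union is just that shape — boundary = 69.14 mm. So its perimeter = 69.14 mm. Layer 90 (z = 10.8): the 4.5×17.5 cube contributes its full rectangle (perimeter 44.00 mm); the r=11.5 sphere at (3, 1) contributes a regular 8-gon of circumradius √(11.5²−6.7²) = 9.347 (perimeter = 2·8·9.347·sin(180°/8) = 57.23 mm); Merging all regions: the regions partially overlap (shared area 44.23 mm²), so the edge portions inside another operand are dropped and the merged outline is re-measured after clipping — boundary = 73.03 mm. So its perimeter = 73.03 mm. Layer 90 is larger (73.03 vs 69.14 mm).

layer 90 (z = 10.8 mm)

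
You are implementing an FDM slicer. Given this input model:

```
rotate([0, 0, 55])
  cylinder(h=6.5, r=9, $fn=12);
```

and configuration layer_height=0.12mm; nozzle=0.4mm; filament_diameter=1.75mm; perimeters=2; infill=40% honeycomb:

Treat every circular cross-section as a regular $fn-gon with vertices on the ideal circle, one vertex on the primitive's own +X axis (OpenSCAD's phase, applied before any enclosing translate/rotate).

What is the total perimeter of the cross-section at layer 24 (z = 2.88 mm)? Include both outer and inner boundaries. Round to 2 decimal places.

At z = 2.88 mm: the cylinder: section is a regular 12-gon, circumradius r=9 (perimeter = 2·12·9.000·sin(180°/12) = 55.90 mm); (rotated 55° about Z; rotation is an isometry so areas/perimeters/island counts are preserved). Overall, the cross-section is a single solid region. Total boundary length (outer) = 55.90 mm.

55.90 mm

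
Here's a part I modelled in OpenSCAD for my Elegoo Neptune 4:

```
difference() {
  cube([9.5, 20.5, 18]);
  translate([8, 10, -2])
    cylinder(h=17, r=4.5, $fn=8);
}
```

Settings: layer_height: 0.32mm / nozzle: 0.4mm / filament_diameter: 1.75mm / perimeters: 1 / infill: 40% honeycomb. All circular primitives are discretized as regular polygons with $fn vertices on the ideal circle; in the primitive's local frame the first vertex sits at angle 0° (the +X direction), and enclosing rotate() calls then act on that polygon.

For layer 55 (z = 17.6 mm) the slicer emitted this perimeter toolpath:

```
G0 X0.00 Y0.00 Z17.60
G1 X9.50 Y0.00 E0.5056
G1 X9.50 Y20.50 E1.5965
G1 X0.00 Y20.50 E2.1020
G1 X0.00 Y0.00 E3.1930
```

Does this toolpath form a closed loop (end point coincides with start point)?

yes

Start point (G0): (0.00, 0.00). End point (last G1): the path returns to the start — closed.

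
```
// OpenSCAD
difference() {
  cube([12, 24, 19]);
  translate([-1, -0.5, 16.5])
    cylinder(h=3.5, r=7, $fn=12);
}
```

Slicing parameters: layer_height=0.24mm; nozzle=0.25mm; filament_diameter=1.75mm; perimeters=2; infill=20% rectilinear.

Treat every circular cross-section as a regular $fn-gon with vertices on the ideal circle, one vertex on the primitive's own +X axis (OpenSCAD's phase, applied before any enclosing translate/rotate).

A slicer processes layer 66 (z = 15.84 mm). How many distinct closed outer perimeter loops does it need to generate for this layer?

1

At z = 15.84 mm: the 12×24 cube contributes its full rectangle; the cylinder at (-1, -0.5) does not reach this height (z outside [16.5, 20]); After the difference (first − rest): none of the subtracted shapes is present at this height, so the 12×24 cube is unchanged — 1 connected region. The result has 1 disconnected region.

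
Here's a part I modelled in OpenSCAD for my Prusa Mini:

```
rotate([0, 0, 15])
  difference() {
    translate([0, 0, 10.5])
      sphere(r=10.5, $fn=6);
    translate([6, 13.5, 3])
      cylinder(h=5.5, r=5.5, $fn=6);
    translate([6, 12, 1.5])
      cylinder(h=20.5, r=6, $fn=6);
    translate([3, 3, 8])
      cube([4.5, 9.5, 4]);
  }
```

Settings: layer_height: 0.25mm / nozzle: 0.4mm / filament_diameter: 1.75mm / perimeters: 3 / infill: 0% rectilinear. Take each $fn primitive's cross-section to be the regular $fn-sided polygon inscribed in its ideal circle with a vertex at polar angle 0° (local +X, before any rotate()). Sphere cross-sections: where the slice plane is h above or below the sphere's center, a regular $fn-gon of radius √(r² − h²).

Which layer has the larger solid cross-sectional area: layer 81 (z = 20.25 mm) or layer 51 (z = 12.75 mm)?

Layer 81 (z = 20.25): the sphere: section is a regular 6-gon, circumradius = √(r²−h²) = √(10.5²−9.75²) = 3.897 (area = (6/2)·3.897²·sin(360°/6) = 39.46 mm²); the cylinder at (6, 13.5) does not reach this height (z outside [3, 8.5]); the cylinder at (6, 12): section is a regular 6-gon, circumradius r=6 (area = (6/2)·6.000²·sin(360°/6) = 93.53 mm²); the cube at (3, 3) is absent (z outside [8, 12]); Taking the first minus the rest: starting from the r=10.5 sphere (39.46 mm²), the r=6 cylinder at (6, 12) misses the remaining region (no effect) — area = 39.46 mm²; (whole slice rotated 15° about Z — lengths, areas and connectivity unchanged). So its area = 39.46 mm². Layer 51 (z = 12.75): the r=10.5 sphere slices to a regular 6-gon of circumradius 10.256 (√(r²−h²) with h=2.25 from center) (area = (6/2)·10.256²·sin(360°/6) = 273.29 mm²); the cylinder at (6, 13.5) does not reach this height (z outside [3, 8.5]); the r=6 cylinder at (6, 12) gives a regular 6-gon of circumradius 6 (constant along its height) (area = (6/2)·6.000²·sin(360°/6) = 93.53 mm²); the cube at (3, 3) is not intersected at this z (z outside [8, 12]); Taking the first minus the rest: starting from the r=10.5 sphere (273.29 mm²), the r=6 cylinder at (6, 12) partially overlaps it — only the 6.92 mm² overlap (of its 93.53 mm²) is removed, clipping the outline — area = 266.37 mm²; (whole slice rotated 15° about Z — lengths, areas and connectivity unchanged). So its area = 266.37 mm². Layer 51 is larger (266.37 vs 39.46 mm²).

layer 51 (z = 12.75 mm)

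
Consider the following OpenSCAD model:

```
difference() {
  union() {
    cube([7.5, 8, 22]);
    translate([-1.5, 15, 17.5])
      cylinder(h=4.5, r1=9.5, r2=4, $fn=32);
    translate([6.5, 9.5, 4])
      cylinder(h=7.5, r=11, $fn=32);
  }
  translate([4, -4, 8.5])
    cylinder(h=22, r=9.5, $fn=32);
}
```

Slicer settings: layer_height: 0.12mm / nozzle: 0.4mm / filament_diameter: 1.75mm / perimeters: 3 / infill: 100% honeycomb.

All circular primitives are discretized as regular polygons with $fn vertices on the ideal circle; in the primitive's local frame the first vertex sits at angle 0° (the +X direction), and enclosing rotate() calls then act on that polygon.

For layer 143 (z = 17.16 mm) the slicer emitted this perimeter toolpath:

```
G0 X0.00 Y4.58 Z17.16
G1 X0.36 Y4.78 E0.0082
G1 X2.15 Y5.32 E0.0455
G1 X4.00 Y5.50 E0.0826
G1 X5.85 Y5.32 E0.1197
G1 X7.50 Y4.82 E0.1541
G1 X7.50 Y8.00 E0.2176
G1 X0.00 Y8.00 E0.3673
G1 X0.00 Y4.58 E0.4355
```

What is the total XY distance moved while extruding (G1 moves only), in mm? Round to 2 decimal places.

Sum the Euclidean lengths of each G1 segment: total = 21.82 mm.

21.82 mm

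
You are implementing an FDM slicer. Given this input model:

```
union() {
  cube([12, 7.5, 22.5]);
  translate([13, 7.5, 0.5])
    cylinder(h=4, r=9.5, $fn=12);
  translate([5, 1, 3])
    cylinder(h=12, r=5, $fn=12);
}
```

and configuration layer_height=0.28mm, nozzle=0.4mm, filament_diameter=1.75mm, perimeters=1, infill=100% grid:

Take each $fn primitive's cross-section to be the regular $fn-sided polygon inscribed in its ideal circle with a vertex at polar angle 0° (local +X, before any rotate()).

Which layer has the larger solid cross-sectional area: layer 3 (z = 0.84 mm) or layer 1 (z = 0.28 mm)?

layer 3 (z = 0.84 mm)

Layer 3 (z = 0.84): the cube is present — its section is the full 12×7.5 rectangle (area 90.00 mm²); the r=9.5 cylinder at (13, 7.5) contributes a regular 12-gon of circumradius 9.5 (area = (12/2)·9.500²·sin(360°/12) = 270.75 mm²); the cylinder at (5, 1) is not intersected at this z (z outside [3, 15]); Combining (union): the regions partially overlap — summed areas 360.75 mm² minus the doubly-counted overlap 53.45 mm² gives 307.30 mm² — area = 307.30 mm². So its area = 307.30 mm². Layer 1 (z = 0.28): the cube (footprint 12×7.5) is included at this height (area 90.00 mm²); the cylinder at (13, 7.5) is absent (z outside [0.5, 4.5]); the cylinder at (5, 1) does not reach this height (z outside [3, 15]); Taking the union: only the 12×7.5 cube is present, so the union is just that shape — area = 90.00 mm². So its area = 90.00 mm². Layer 3 is larger (307.30 vs 90.00 mm²).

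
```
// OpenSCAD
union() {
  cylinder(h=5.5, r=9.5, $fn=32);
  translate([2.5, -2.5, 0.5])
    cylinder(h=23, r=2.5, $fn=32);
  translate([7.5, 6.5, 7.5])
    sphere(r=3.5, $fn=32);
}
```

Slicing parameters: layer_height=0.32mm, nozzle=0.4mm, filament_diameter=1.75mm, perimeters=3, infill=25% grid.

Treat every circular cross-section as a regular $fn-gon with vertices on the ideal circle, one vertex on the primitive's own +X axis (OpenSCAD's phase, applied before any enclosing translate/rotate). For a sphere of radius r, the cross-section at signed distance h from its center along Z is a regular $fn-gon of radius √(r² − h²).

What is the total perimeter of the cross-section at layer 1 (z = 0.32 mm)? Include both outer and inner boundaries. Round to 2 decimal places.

59.59 mm

At z = 0.32 mm: the r=9.5 cylinder gives a regular 32-gon of circumradius 9.5 (constant along its height) (perimeter = 2·32·9.500·sin(180°/32) = 59.59 mm); the cylinder at (2.5, -2.5) is absent (z outside [0.5, 23.5]); the sphere at (7.5, 6.5) does not reach this height (|z−center|=7.180 > r=3.5); Taking the union: only the r=9.5 cylinder is present, so the union is just that shape — boundary = 59.59 mm. Overall, the cross-section is a single solid region. Total boundary length (outer) = 59.59 mm.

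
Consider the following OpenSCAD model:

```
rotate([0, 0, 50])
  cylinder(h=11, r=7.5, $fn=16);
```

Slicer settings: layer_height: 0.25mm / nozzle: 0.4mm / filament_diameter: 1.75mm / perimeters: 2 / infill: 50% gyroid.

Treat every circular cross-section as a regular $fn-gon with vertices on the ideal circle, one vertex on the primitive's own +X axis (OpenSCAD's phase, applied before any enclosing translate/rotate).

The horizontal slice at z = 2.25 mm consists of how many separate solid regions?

At z = 2.25 mm: the cylinder: section is a regular 16-gon, circumradius r=7.5; (whole slice rotated 50° about Z — lengths, areas and connectivity unchanged). The result has 1 disconnected region.

1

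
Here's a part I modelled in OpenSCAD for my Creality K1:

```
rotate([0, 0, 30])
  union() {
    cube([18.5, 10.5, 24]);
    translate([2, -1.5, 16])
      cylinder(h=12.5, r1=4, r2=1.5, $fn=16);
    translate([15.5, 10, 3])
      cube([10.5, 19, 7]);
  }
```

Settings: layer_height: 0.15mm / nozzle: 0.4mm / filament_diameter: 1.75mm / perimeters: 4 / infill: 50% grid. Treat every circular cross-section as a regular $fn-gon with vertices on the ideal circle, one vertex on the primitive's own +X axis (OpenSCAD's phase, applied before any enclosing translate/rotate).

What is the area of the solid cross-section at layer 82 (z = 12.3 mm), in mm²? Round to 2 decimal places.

194.25 mm²

At z = 12.3 mm: the cube (footprint 18.5×10.5) is included at this height (area 194.25 mm²); the cone at (2, -1.5) is not intersected at this z (z outside [16, 28.5]); the cube at (15.5, 10) is not intersected at this z (z outside [3, 10]); Taking the union: only the 18.5×10.5 cube is present, so the union is just that shape — area = 194.25 mm²; (whole slice rotated 30° about Z — lengths, areas and connectivity unchanged). Overall, the cross-section is a single solid region. Net area = 194.25 mm².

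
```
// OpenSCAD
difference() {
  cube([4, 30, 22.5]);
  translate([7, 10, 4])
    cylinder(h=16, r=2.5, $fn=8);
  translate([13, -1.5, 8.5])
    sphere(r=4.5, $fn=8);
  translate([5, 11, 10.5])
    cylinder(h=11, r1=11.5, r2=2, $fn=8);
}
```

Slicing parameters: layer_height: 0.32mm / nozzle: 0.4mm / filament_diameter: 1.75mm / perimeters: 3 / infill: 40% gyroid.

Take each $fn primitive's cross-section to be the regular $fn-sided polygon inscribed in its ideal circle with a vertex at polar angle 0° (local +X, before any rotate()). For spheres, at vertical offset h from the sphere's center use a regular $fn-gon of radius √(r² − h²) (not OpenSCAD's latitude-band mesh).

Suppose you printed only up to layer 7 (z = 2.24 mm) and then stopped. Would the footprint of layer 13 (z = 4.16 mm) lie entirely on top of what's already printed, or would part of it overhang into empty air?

Compare the two slices. At z = 2.24: the cube is present — its section is the full 4×30 rectangle (area 120.00 mm²); the cylinder at (7, 10) is not intersected at this z (z outside [4, 20]); the sphere at (13, -1.5) does not reach this height (|z−center|=6.260 > r=4.5); the cone at (5, 11) is not intersected at this z (z outside [10.5, 21.5]); Taking the first minus the rest: none of the subtracted shapes is present at this height, so the 4×30 cube is unchanged — area = 120.00 mm². At z = 4.16: the 4×30 cube contributes its full rectangle (area 120.00 mm²); the cylinder at (7, 10): section is a regular 8-gon, circumradius r=2.5 (area = (8/2)·2.500²·sin(360°/8) = 17.68 mm²); the r=4.5 sphere at (13, -1.5) contributes a regular 8-gon of circumradius √(4.5²−4.34²) = 1.189 (area = (8/2)·1.189²·sin(360°/8) = 4.00 mm²); the cone at (5, 11) is absent (z outside [10.5, 21.5]); After the difference (first − rest): starting from the 4×30 cube (120.00 mm²), the r=2.5 cylinder at (7, 10) misses the remaining region (no effect); the r=4.5 sphere at (13, -1.5) misses the remaining region (no effect) — area = 120.00 mm². Checking containment: the cross-section at z = 4.16 is a subset of the cross-section at z = 2.24.

entirely on top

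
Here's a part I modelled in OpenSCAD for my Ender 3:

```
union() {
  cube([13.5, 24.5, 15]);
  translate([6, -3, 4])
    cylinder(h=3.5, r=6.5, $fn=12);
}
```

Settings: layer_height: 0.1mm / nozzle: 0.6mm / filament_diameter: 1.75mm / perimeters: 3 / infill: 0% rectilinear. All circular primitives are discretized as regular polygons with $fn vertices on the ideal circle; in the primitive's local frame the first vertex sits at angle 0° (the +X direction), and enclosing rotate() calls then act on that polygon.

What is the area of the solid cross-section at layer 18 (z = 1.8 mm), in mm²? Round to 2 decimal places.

At z = 1.8 mm: the 13.5×24.5 cube contributes its full rectangle (area 330.75 mm²); the cylinder at (6, -3) does not reach this height (z outside [4, 7.5]); Combining (union): only the 13.5×24.5 cube is present, so the union is just that shape — area = 330.75 mm². Overall, the cross-section is a single solid region. Net area = 330.75 mm².

330.75 mm²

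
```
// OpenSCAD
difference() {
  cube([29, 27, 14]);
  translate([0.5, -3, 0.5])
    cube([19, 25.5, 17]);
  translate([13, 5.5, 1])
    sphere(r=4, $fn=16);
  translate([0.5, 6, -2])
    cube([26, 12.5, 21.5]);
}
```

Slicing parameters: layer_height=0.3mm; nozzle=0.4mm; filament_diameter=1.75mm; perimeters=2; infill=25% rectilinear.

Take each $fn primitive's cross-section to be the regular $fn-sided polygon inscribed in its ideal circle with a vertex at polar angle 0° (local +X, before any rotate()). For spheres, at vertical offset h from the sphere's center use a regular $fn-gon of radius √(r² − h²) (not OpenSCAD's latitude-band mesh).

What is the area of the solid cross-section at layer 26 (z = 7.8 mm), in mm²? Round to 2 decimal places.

268.00 mm²

At z = 7.8 mm: the cube (footprint 29×27) is included at this height (area 783.00 mm²); the 19×25.5 cube at (0.5, -3) contributes its full rectangle (area 484.50 mm²); the sphere at (13, 5.5) is not intersected at this z (|z−center|=6.800 > r=4); the 26×12.5 cube at (0.5, 6) contributes its full rectangle (area 325.00 mm²); After the difference (first − rest): starting from the 29×27 cube (783.00 mm²), the 19×25.5 cube at (0.5, -3) partially overlaps it — only the 427.50 mm² overlap (of its 484.50 mm²) is removed, clipping the outline; the 26×12.5 cube at (0.5, 6) partially overlaps it — only the 87.50 mm² overlap (of its 325.00 mm²) is removed, clipping the outline — area = 268.00 mm². Overall, the cross-section is a single solid region. Net area = 268.00 mm².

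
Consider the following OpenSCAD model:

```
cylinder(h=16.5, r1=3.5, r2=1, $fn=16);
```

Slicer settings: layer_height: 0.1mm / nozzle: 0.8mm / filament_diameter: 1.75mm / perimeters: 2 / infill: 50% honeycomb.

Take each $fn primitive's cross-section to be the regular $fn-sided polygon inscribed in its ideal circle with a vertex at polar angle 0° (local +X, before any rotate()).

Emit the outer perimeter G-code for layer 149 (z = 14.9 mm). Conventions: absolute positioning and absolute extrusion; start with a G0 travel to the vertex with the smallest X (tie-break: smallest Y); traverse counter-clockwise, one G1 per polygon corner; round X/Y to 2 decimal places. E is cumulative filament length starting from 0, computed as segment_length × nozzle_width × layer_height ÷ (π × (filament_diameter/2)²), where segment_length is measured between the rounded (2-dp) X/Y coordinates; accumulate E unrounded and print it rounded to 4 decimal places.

G0 X-1.24 Y0.00 Z14.90
G1 X-1.15 Y-0.48 E0.0162
G1 X-0.88 Y-0.88 E0.0323
G1 X-0.48 Y-1.15 E0.0483
G1 X0.00 Y-1.24 E0.0646
G1 X0.48 Y-1.15 E0.0808
G1 X0.88 Y-0.88 E0.0969
G1 X1.15 Y-0.48 E0.1129
G1 X1.24 Y0.00 E0.1292
G1 X1.15 Y0.48 E0.1454
G1 X0.88 Y0.88 E0.1615
G1 X0.48 Y1.15 E0.1775
G1 X0.00 Y1.24 E0.1938
G1 X-0.48 Y1.15 E0.2100
G1 X-0.88 Y0.88 E0.2261
G1 X-1.15 Y0.48 E0.2421
G1 X-1.24 Y0.00 E0.2584

At z = 14.9 mm: the cone contributes a regular 16-gon of circumradius 1.242 (interpolated between r1=3.5 and r2=1 at t=0.903). The outline is a single polygon with 16 vertices. Extrusion per mm of travel: 0.8 × 0.1 / (π × 0.875²) = 0.033260. Accumulating E over each segment gives final E = 0.2584.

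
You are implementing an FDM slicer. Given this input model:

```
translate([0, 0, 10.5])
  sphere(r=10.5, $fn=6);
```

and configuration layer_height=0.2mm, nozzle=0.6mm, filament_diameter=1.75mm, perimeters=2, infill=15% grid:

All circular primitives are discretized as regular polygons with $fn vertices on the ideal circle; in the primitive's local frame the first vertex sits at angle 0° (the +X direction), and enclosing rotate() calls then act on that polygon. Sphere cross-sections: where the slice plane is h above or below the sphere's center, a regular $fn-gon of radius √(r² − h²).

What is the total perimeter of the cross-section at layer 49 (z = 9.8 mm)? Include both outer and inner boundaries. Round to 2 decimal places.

At z = 9.8 mm: the r=10.5 sphere slices to a regular 6-gon of circumradius 10.477 (√(r²−h²) with h=0.7 from center) (perimeter = 2·6·10.477·sin(180°/6) = 62.86 mm). Overall, the cross-section is a single solid region. Total boundary length (outer) = 62.86 mm.

62.86 mm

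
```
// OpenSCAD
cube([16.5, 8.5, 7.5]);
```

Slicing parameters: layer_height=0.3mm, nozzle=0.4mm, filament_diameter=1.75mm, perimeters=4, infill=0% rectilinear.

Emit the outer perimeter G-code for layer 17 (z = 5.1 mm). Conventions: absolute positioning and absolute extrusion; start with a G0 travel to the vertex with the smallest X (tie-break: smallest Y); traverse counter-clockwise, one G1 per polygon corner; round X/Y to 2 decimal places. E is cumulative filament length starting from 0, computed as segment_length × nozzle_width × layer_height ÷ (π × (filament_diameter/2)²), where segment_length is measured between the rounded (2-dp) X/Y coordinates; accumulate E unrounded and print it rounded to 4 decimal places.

At z = 5.1 mm: the cube (footprint 16.5×8.5) is included at this height. The outline is a single polygon with 4 vertices. Extrusion per mm of travel: 0.4 × 0.3 / (π × 0.875²) = 0.049890. Accumulating E over each segment gives final E = 2.4945.

G0 X0.00 Y0.00 Z5.10
G1 X16.50 Y0.00 E0.8232
G1 X16.50 Y8.50 E1.2473
G1 X0.00 Y8.50 E2.0704
G1 X0.00 Y0.00 E2.4945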